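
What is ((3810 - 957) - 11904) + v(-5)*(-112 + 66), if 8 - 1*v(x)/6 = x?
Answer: -12639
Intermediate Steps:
v(x) = 48 - 6*x
((3810 - 957) - 11904) + v(-5)*(-112 + 66) = ((3810 - 957) - 11904) + (48 - 6*(-5))*(-112 + 66) = (2853 - 11904) + (48 + 30)*(-46) = -9051 + 78*(-46) = -9051 - 3588 = -12639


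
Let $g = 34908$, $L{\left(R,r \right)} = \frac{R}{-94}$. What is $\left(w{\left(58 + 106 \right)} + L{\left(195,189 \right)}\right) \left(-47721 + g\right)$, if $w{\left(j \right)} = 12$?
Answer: $- \frac{11954529}{94} \approx -1.2718 \cdot 10^{5}$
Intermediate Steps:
$L{\left(R,r \right)} = - \frac{R}{94}$ ($L{\left(R,r \right)} = R \left(- \frac{1}{94}\right) = - \frac{R}{94}$)
$\left(w{\left(58 + 106 \right)} + L{\left(195,189 \right)}\right) \left(-47721 + g\right) = \left(12 - \frac{195}{94}\right) \left(-47721 + 34908\right) = \left(12 - \frac{195}{94}\right) \left(-12813\right) = \frac{933}{94} \left(-12813\right) = - \frac{11954529}{94}$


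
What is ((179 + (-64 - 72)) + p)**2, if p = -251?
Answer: 43264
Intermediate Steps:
((179 + (-64 - 72)) + p)**2 = ((179 + (-64 - 72)) - 251)**2 = ((179 - 136) - 251)**2 = (43 - 251)**2 = (-208)**2 = 43264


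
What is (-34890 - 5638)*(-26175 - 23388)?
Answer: 2008689264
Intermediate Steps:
(-34890 - 5638)*(-26175 - 23388) = -40528*(-49563) = 2008689264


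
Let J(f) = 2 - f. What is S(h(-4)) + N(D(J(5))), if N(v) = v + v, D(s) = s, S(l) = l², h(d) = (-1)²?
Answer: -5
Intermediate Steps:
h(d) = 1
N(v) = 2*v
S(h(-4)) + N(D(J(5))) = 1² + 2*(2 - 1*5) = 1 + 2*(2 - 5) = 1 + 2*(-3) = 1 - 6 = -5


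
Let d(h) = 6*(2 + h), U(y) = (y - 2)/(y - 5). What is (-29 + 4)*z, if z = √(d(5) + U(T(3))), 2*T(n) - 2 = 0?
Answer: -325/2 ≈ -162.50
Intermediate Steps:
T(n) = 1 (T(n) = 1 + (½)*0 = 1 + 0 = 1)
U(y) = (-2 + y)/(-5 + y)
d(h) = 12 + 6*h
z = 13/2 (z = √((12 + 6*5) + (-2 + 1)/(-5 + 1)) = √((12 + 30) - 1/(-4)) = √(42 - ¼*(-1)) = √(42 + ¼) = √(169/4) = 13/2 ≈ 6.5000)
(-29 + 4)*z = (-29 + 4)*(13/2) = -25*13/2 = -325/2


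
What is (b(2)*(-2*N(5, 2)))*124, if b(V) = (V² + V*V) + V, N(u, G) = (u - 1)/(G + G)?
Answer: -2480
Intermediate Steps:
N(u, G) = (-1 + u)/(2*G) (N(u, G) = (-1 + u)/((2*G)) = (-1 + u)*(1/(2*G)) = (-1 + u)/(2*G))
b(V) = V + 2*V² (b(V) = (V² + V²) + V = 2*V² + V = V + 2*V²)
(b(2)*(-2*N(5, 2)))*124 = ((2*(1 + 2*2))*(-(-1 + 5)/2))*124 = ((2*(1 + 4))*(-4/2))*124 = ((2*5)*(-2*1))*124 = (10*(-2))*124 = -20*124 = -2480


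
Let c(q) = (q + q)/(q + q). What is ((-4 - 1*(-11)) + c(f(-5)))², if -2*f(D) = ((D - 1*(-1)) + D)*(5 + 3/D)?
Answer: 64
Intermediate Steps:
f(D) = -(1 + 2*D)*(5 + 3/D)/2 (f(D) = -((D - 1*(-1)) + D)*(5 + 3/D)/2 = -((D + 1) + D)*(5 + 3/D)/2 = -((1 + D) + D)*(5 + 3/D)/2 = -(1 + 2*D)*(5 + 3/D)/2)
c(q) = 1 (c(q) = (2*q)/((2*q)) = (2*q)*(1/(2*q)) = 1)
((-4 - 1*(-11)) + c(f(-5)))² = ((-4 - 1*(-11)) + 1)² = ((-4 + 11) + 1)² = (7 + 1)² = 8² = 64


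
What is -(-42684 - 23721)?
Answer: 66405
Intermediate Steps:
-(-42684 - 23721) = -1*(-66405) = 66405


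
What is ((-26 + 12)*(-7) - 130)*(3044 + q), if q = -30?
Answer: -96448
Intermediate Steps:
((-26 + 12)*(-7) - 130)*(3044 + q) = ((-26 + 12)*(-7) - 130)*(3044 - 30) = (-14*(-7) - 130)*3014 = (98 - 130)*3014 = -32*3014 = -96448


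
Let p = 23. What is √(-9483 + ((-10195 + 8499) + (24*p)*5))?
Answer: I*√8419 ≈ 91.755*I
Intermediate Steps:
√(-9483 + ((-10195 + 8499) + (24*p)*5)) = √(-9483 + ((-10195 + 8499) + (24*23)*5)) = √(-9483 + (-1696 + 552*5)) = √(-9483 + (-1696 + 2760)) = √(-9483 + 1064) = √(-8419) = I*√8419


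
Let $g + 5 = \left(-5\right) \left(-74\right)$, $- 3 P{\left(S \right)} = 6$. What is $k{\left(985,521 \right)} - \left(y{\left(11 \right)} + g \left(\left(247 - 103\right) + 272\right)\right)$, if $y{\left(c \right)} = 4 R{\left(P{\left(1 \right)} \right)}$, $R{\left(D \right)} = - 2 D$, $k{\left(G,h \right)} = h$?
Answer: $-151335$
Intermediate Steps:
$P{\left(S \right)} = -2$ ($P{\left(S \right)} = \left(- \frac{1}{3}\right) 6 = -2$)
$y{\left(c \right)} = 16$ ($y{\left(c \right)} = 4 \left(\left(-2\right) \left(-2\right)\right) = 4 \cdot 4 = 16$)
$g = 365$ ($g = -5 - -370 = -5 + 370 = 365$)
$k{\left(985,521 \right)} - \left(y{\left(11 \right)} + g \left(\left(247 - 103\right) + 272\right)\right) = 521 - \left(16 + 365 \left(\left(247 - 103\right) + 272\right)\right) = 521 - \left(16 + 365 \left(144 + 272\right)\right) = 521 - \left(16 + 365 \cdot 416\right) = 521 - \left(16 + 151840\right) = 521 - 151856 = -151335$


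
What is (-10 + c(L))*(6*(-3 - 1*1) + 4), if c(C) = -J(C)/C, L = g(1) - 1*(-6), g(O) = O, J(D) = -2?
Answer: 1360/7 ≈ 194.29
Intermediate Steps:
L = 7 (L = 1 - 1*(-6) = 1 + 6 = 7)
c(C) = 2/C (c(C) = -(-2)/C = 2/C)
(-10 + c(L))*(6*(-3 - 1*1) + 4) = (-10 + 2/7)*(6*(-3 - 1*1) + 4) = (-10 + 2*(⅐))*(6*(-3 - 1) + 4) = (-10 + 2/7)*(6*(-4) + 4) = -68*(-24 + 4)/7 = -68/7*(-20) = 1360/7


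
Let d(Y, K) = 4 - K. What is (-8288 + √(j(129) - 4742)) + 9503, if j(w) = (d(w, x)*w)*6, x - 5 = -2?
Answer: 1215 + 8*I*√62 ≈ 1215.0 + 62.992*I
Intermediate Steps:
x = 3 (x = 5 - 2 = 3)
j(w) = 6*w (j(w) = ((4 - 1*3)*w)*6 = ((4 - 3)*w)*6 = (1*w)*6 = w*6 = 6*w)
(-8288 + √(j(129) - 4742)) + 9503 = (-8288 + √(6*129 - 4742)) + 9503 = (-8288 + √(774 - 4742)) + 9503 = (-8288 + √(-3968)) + 9503 = (-8288 + 8*I*√62) + 9503 = 1215 + 8*I*√62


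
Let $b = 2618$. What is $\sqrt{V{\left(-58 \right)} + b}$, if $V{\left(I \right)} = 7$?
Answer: $5 \sqrt{105} \approx 51.235$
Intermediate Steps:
$\sqrt{V{\left(-58 \right)} + b} = \sqrt{7 + 2618} = \sqrt{2625} = 5 \sqrt{105}$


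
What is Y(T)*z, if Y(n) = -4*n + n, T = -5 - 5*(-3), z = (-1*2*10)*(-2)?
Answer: -1200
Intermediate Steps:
z = 40 (z = -2*10*(-2) = -20*(-2) = 40)
T = 10 (T = -5 + 15 = 10)
Y(n) = -3*n
Y(T)*z = -3*10*40 = -30*40 = -1200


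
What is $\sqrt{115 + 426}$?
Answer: $\sqrt{541} \approx 23.259$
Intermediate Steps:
$\sqrt{115 + 426} = \sqrt{541}$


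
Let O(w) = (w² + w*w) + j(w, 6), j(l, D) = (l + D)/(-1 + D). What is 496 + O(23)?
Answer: 7799/5 ≈ 1559.8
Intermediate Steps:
j(l, D) = (D + l)/(-1 + D)
O(w) = 6/5 + 2*w² + w/5 (O(w) = (w² + w*w) + (6 + w)/(-1 + 6) = (w² + w²) + (6 + w)/5 = 2*w² + (6 + w)/5 = 2*w² + (6/5 + w/5) = 6/5 + 2*w² + w/5)
496 + O(23) = 496 + (6/5 + 2*23² + (⅕)*23) = 496 + (6/5 + 2*529 + 23/5) = 496 + (6/5 + 1058 + 23/5) = 496 + 5319/5 = 7799/5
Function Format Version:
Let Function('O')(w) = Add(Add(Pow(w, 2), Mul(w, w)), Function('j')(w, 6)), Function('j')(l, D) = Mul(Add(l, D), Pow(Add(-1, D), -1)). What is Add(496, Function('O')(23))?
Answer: Rational(7799, 5) ≈ 1559.8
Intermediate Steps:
Function('j')(l, D) = Mul(Pow(Add(-1, D), -1), Add(D, l)) (Function('j')(l, D) = Mul(Add(D, l), Pow(Add(-1, D), -1)) = Mul(Pow(Add(-1, D), -1), Add(D, l)))
Function('O')(w) = Add(Rational(6, 5), Mul(2, Pow(w, 2)), Mul(Rational(1, 5), w)) (Function('O')(w) = Add(Add(Pow(w, 2), Mul(w, w)), Mul(Pow(Add(-1, 6), -1), Add(6, w))) = Add(Add(Pow(w, 2), Pow(w, 2)), Mul(Pow(5, -1), Add(6, w))) = Add(Mul(2, Pow(w, 2)), Mul(Rational(1, 5), Add(6, w))) = Add(Mul(2, Pow(w, 2)), Add(Rational(6, 5), Mul(Rational(1, 5), w))) = Add(Rational(6, 5), Mul(2, Pow(w, 2)), Mul(Rational(1, 5), w)))
Add(496, Function('O')(23)) = Add(496, Add(Rational(6, 5), Mul(2, Pow(23, 2)), Mul(Rational(1, 5), 23))) = Add(496, Add(Rational(6, 5), Mul(2, 529), Rational(23, 5))) = Add(496, Add(Rational(6, 5), 1058, Rational(23, 5))) = Add(496, Rational(5319, 5)) = Rational(7799, 5)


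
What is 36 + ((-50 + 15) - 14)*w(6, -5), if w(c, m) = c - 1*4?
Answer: -62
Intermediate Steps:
w(c, m) = -4 + c (w(c, m) = c - 4 = -4 + c)
36 + ((-50 + 15) - 14)*w(6, -5) = 36 + ((-50 + 15) - 14)*(-4 + 6) = 36 + (-35 - 14)*2 = 36 - 49*2 = 36 - 98 = -62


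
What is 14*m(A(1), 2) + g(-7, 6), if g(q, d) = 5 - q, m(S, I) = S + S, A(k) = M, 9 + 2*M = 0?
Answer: -114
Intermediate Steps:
M = -9/2 (M = -9/2 + (½)*0 = -9/2 + 0 = -9/2 ≈ -4.5000)
A(k) = -9/2
m(S, I) = 2*S
14*m(A(1), 2) + g(-7, 6) = 14*(2*(-9/2)) + (5 - 1*(-7)) = 14*(-9) + (5 + 7) = -126 + 12 = -114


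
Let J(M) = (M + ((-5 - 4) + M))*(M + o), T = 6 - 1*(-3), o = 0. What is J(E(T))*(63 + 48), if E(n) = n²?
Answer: 1375623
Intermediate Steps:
T = 9 (T = 6 + 3 = 9)
J(M) = M*(-9 + 2*M) (J(M) = (M + ((-5 - 4) + M))*(M + 0) = (M + (-9 + M))*M = (-9 + 2*M)*M = M*(-9 + 2*M))
J(E(T))*(63 + 48) = (9²*(-9 + 2*9²))*(63 + 48) = (81*(-9 + 2*81))*111 = (81*(-9 + 162))*111 = (81*153)*111 = 12393*111 = 1375623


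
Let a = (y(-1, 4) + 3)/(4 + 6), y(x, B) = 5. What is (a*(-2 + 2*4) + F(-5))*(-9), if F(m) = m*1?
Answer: 9/5 ≈ 1.8000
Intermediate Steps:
F(m) = m
a = 4/5 (a = (5 + 3)/(4 + 6) = 8/10 = 8*(1/10) = 4/5 ≈ 0.80000)
(a*(-2 + 2*4) + F(-5))*(-9) = (4*(-2 + 2*4)/5 - 5)*(-9) = (4*(-2 + 8)/5 - 5)*(-9) = ((4/5)*6 - 5)*(-9) = (24/5 - 5)*(-9) = -1/5*(-9) = 9/5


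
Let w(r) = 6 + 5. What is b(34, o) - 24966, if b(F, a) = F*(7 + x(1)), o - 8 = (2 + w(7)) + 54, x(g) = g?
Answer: -24694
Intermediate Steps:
w(r) = 11
o = 75 (o = 8 + ((2 + 11) + 54) = 8 + (13 + 54) = 8 + 67 = 75)
b(F, a) = 8*F (b(F, a) = F*(7 + 1) = F*8 = 8*F)
b(34, o) - 24966 = 8*34 - 24966 = 272 - 24966 = -24694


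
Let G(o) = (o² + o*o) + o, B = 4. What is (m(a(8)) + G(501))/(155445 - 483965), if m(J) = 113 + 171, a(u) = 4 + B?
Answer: -502787/328520 ≈ -1.5305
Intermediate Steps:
G(o) = o + 2*o² (G(o) = (o² + o²) + o = 2*o² + o = o + 2*o²)
a(u) = 8 (a(u) = 4 + 4 = 8)
m(J) = 284
(m(a(8)) + G(501))/(155445 - 483965) = (284 + 501*(1 + 2*501))/(155445 - 483965) = (284 + 501*(1 + 1002))/(-328520) = (284 + 501*1003)*(-1/328520) = (284 + 502503)*(-1/328520) = 502787*(-1/328520) = -502787/328520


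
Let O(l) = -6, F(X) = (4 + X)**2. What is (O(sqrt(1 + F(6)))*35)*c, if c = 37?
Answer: -7770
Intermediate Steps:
(O(sqrt(1 + F(6)))*35)*c = -6*35*37 = -210*37 = -7770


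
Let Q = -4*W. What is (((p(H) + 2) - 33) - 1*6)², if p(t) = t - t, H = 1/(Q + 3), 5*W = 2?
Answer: 1369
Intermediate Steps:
W = ⅖ (W = (⅕)*2 = ⅖ ≈ 0.40000)
Q = -8/5 (Q = -4*⅖ = -8/5 ≈ -1.6000)
H = 5/7 (H = 1/(-8/5 + 3) = 1/(7/5) = 5/7 ≈ 0.71429)
p(t) = 0
(((p(H) + 2) - 33) - 1*6)² = (((0 + 2) - 33) - 1*6)² = ((2 - 33) - 6)² = (-31 - 6)² = (-37)² = 1369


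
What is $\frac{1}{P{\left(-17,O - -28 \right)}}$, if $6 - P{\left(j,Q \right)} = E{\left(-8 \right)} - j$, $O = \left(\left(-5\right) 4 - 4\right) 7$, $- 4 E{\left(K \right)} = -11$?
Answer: $- \frac{4}{55} \approx -0.072727$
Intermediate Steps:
$E{\left(K \right)} = \frac{11}{4}$ ($E{\left(K \right)} = \left(- \frac{1}{4}\right) \left(-11\right) = \frac{11}{4}$)
$O = -168$ ($O = \left(-20 - 4\right) 7 = \left(-24\right) 7 = -168$)
$P{\left(j,Q \right)} = \frac{13}{4} + j$ ($P{\left(j,Q \right)} = 6 - \left(\frac{11}{4} - j\right) = 6 + \left(- \frac{11}{4} + j\right) = \frac{13}{4} + j$)
$\frac{1}{P{\left(-17,O - -28 \right)}} = \frac{1}{\frac{13}{4} - 17} = \frac{1}{- \frac{55}{4}} = - \frac{4}{55}$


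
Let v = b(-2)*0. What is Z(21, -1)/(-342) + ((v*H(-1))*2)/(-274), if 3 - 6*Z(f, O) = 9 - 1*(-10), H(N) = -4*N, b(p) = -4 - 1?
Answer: 4/513 ≈ 0.0077973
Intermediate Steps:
b(p) = -5
v = 0 (v = -5*0 = 0)
Z(f, O) = -8/3 (Z(f, O) = ½ - (9 - 1*(-10))/6 = ½ - (9 + 10)/6 = ½ - ⅙*19 = ½ - 19/6 = -8/3)
Z(21, -1)/(-342) + ((v*H(-1))*2)/(-274) = -8/3/(-342) + ((0*(-4*(-1)))*2)/(-274) = -8/3*(-1/342) + ((0*4)*2)*(-1/274) = 4/513 + (0*2)*(-1/274) = 4/513 + 0*(-1/274) = 4/513 + 0 = 4/513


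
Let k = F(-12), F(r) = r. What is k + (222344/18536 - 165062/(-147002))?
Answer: 190415816/170301817 ≈ 1.1181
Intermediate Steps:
k = -12
k + (222344/18536 - 165062/(-147002)) = -12 + (222344/18536 - 165062/(-147002)) = -12 + (222344*(1/18536) - 165062*(-1/147002)) = -12 + (27793/2317 + 82531/73501) = -12 + 2234037620/170301817 = 190415816/170301817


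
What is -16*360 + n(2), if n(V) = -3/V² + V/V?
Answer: -23039/4 ≈ -5759.8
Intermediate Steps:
n(V) = 1 - 3/V² (n(V) = -3/V² + 1 = 1 - 3/V²)
-16*360 + n(2) = -16*360 + (1 - 3/2²) = -5760 + (1 - 3*¼) = -5760 + (1 - ¾) = -5760 + ¼ = -23039/4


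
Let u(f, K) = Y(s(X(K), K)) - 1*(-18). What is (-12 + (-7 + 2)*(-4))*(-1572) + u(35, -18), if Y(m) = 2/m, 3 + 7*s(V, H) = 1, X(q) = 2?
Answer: -12565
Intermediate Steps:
s(V, H) = -2/7 (s(V, H) = -3/7 + (⅐)*1 = -3/7 + ⅐ = -2/7)
u(f, K) = 11 (u(f, K) = 2/(-2/7) - 1*(-18) = 2*(-7/2) + 18 = -7 + 18 = 11)
(-12 + (-7 + 2)*(-4))*(-1572) + u(35, -18) = (-12 + (-7 + 2)*(-4))*(-1572) + 11 = (-12 - 5*(-4))*(-1572) + 11 = (-12 + 20)*(-1572) + 11 = 8*(-1572) + 11 = -12576 + 11 = -12565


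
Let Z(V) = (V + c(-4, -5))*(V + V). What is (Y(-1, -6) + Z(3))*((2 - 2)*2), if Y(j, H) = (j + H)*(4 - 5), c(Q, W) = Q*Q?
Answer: 0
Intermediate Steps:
c(Q, W) = Q**2
Z(V) = 2*V*(16 + V) (Z(V) = (V + (-4)**2)*(V + V) = (V + 16)*(2*V) = (16 + V)*(2*V) = 2*V*(16 + V))
Y(j, H) = -H - j (Y(j, H) = (H + j)*(-1) = -H - j)
(Y(-1, -6) + Z(3))*((2 - 2)*2) = ((-1*(-6) - 1*(-1)) + 2*3*(16 + 3))*((2 - 2)*2) = ((6 + 1) + 2*3*19)*(0*2) = (7 + 114)*0 = 121*0 = 0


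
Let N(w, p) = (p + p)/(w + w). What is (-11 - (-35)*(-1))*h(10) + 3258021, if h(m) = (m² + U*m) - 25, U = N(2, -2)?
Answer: 3255031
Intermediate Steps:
N(w, p) = p/w (N(w, p) = (2*p)/((2*w)) = (2*p)*(1/(2*w)) = p/w)
U = -1 (U = -2/2 = -2*½ = -1)
h(m) = -25 + m² - m (h(m) = (m² - m) - 25 = -25 + m² - m)
(-11 - (-35)*(-1))*h(10) + 3258021 = (-11 - (-35)*(-1))*(-25 + 10² - 1*10) + 3258021 = (-11 - 7*5)*(-25 + 100 - 10) + 3258021 = (-11 - 35)*65 + 3258021 = -46*65 + 3258021 = -2990 + 3258021 = 3255031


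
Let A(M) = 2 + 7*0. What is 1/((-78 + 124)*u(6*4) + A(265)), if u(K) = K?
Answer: 1/1106 ≈ 0.00090416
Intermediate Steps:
A(M) = 2 (A(M) = 2 + 0 = 2)
1/((-78 + 124)*u(6*4) + A(265)) = 1/((-78 + 124)*(6*4) + 2) = 1/(46*24 + 2) = 1/(1104 + 2) = 1/1106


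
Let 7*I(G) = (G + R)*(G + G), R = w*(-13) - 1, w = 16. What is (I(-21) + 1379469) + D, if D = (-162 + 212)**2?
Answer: 1383349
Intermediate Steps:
R = -209 (R = 16*(-13) - 1 = -208 - 1 = -209)
I(G) = 2*G*(-209 + G)/7 (I(G) = ((G - 209)*(G + G))/7 = ((-209 + G)*(2*G))/7 = (2*G*(-209 + G))/7 = 2*G*(-209 + G)/7)
D = 2500 (D = 50**2 = 2500)
(I(-21) + 1379469) + D = ((2/7)*(-21)*(-209 - 21) + 1379469) + 2500 = ((2/7)*(-21)*(-230) + 1379469) + 2500 = (1380 + 1379469) + 2500 = 1380849 + 2500 = 1383349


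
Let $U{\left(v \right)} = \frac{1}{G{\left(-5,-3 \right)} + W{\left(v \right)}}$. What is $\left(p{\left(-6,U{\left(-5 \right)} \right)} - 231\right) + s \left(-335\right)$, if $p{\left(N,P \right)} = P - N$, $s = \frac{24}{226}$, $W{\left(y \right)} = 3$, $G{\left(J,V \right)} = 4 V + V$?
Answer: $- \frac{353453}{1356} \approx -260.66$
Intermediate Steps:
$G{\left(J,V \right)} = 5 V$
$U{\left(v \right)} = - \frac{1}{12}$ ($U{\left(v \right)} = \frac{1}{5 \left(-3\right) + 3} = \frac{1}{-15 + 3} = \frac{1}{-12} = - \frac{1}{12}$)
$s = \frac{12}{113}$ ($s = 24 \cdot \frac{1}{226} = \frac{12}{113} \approx 0.10619$)
$\left(p{\left(-6,U{\left(-5 \right)} \right)} - 231\right) + s \left(-335\right) = \left(\left(- \frac{1}{12} - -6\right) - 231\right) + \frac{12}{113} \left(-335\right) = \left(\left(- \frac{1}{12} + 6\right) - 231\right) - \frac{4020}{113} = \left(\frac{71}{12} - 231\right) - \frac{4020}{113} = - \frac{2701}{12} - \frac{4020}{113} = - \frac{353453}{1356}$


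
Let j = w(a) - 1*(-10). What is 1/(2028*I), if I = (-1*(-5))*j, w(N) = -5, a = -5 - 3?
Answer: 1/50700 ≈ 1.9724e-5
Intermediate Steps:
a = -8
j = 5 (j = -5 - 1*(-10) = -5 + 10 = 5)
I = 25 (I = -1*(-5)*5 = 5*5 = 25)
1/(2028*I) = 1/(2028*25) = (1/2028)*(1/25) = 1/50700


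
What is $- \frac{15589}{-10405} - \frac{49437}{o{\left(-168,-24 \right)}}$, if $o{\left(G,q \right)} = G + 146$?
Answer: $\frac{514734943}{228910} \approx 2248.6$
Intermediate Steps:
$o{\left(G,q \right)} = 146 + G$
$- \frac{15589}{-10405} - \frac{49437}{o{\left(-168,-24 \right)}} = - \frac{15589}{-10405} - \frac{49437}{146 - 168} = \left(-15589\right) \left(- \frac{1}{10405}\right) - \frac{49437}{-22} = \frac{15589}{10405} - - \frac{49437}{22} = \frac{15589}{10405} + \frac{49437}{22} = \frac{514734943}{228910}$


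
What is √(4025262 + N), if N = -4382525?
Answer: I*√357263 ≈ 597.71*I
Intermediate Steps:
√(4025262 + N) = √(4025262 - 4382525) = √(-357263) = I*√357263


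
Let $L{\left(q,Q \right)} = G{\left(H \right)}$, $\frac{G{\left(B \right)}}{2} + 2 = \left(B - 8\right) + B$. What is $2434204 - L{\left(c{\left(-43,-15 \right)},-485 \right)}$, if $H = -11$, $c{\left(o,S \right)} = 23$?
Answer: $2434268$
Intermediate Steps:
$G{\left(B \right)} = -20 + 4 B$ ($G{\left(B \right)} = -4 + 2 \left(\left(B - 8\right) + B\right) = -4 + 2 \left(\left(-8 + B\right) + B\right) = -4 + 2 \left(-8 + 2 B\right) = -4 + \left(-16 + 4 B\right) = -20 + 4 B$)
$L{\left(q,Q \right)} = -64$ ($L{\left(q,Q \right)} = -20 + 4 \left(-11\right) = -20 - 44 = -64$)
$2434204 - L{\left(c{\left(-43,-15 \right)},-485 \right)} = 2434204 - -64 = 2434204 + 64 = 2434268$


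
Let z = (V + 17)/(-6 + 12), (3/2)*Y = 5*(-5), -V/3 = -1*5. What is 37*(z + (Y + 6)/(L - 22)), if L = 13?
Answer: 6512/27 ≈ 241.19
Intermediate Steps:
V = 15 (V = -(-3)*5 = -3*(-5) = 15)
Y = -50/3 (Y = 2*(5*(-5))/3 = (⅔)*(-25) = -50/3 ≈ -16.667)
z = 16/3 (z = (15 + 17)/(-6 + 12) = 32/6 = 32*(⅙) = 16/3 ≈ 5.3333)
37*(z + (Y + 6)/(L - 22)) = 37*(16/3 + (-50/3 + 6)/(13 - 22)) = 37*(16/3 - 32/3/(-9)) = 37*(16/3 - 32/3*(-⅑)) = 37*(16/3 + 32/27) = 37*(176/27) = 6512/27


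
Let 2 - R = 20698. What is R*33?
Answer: -682968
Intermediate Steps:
R = -20696 (R = 2 - 1*20698 = 2 - 20698 = -20696)
R*33 = -20696*33 = -682968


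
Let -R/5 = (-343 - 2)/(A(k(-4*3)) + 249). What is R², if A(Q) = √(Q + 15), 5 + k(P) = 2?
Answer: 20503048125/426959569 - 329302500*√3/426959569 ≈ 46.685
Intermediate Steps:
k(P) = -3 (k(P) = -5 + 2 = -3)
A(Q) = √(15 + Q)
R = 1725/(249 + 2*√3) (R = -5*(-343 - 2)/(√(15 - 3) + 249) = -(-1725)/(√12 + 249) = -(-1725)/(2*√3 + 249) = -(-1725)/(249 + 2*√3) = 1725/(249 + 2*√3) ≈ 6.8327)
R² = (143175/20663 - 1150*√3/20663)²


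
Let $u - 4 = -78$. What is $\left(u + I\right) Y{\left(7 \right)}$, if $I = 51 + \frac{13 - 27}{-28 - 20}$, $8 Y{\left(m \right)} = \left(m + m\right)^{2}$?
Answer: $- \frac{26705}{48} \approx -556.35$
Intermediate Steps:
$Y{\left(m \right)} = \frac{m^{2}}{2}$ ($Y{\left(m \right)} = \frac{\left(m + m\right)^{2}}{8} = \frac{\left(2 m\right)^{2}}{8} = \frac{4 m^{2}}{8} = \frac{m^{2}}{2}$)
$u = -74$ ($u = 4 - 78 = -74$)
$I = \frac{1231}{24}$ ($I = 51 - \frac{14}{-48} = 51 - - \frac{7}{24} = 51 + \frac{7}{24} = \frac{1231}{24} \approx 51.292$)
$\left(u + I\right) Y{\left(7 \right)} = \left(-74 + \frac{1231}{24}\right) \frac{7^{2}}{2} = - \frac{545 \cdot \frac{1}{2} \cdot 49}{24} = \left(- \frac{545}{24}\right) \frac{49}{2} = - \frac{26705}{48}$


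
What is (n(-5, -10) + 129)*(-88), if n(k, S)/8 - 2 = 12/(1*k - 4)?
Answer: -35464/3 ≈ -11821.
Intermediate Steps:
n(k, S) = 16 + 96/(-4 + k) (n(k, S) = 16 + 8*(12/(1*k - 4)) = 16 + 8*(12/(k - 4)) = 16 + 8*(12/(-4 + k)) = 16 + 96/(-4 + k))
(n(-5, -10) + 129)*(-88) = (16*(2 - 5)/(-4 - 5) + 129)*(-88) = (16*(-3)/(-9) + 129)*(-88) = (16*(-1/9)*(-3) + 129)*(-88) = (16/3 + 129)*(-88) = (403/3)*(-88) = -35464/3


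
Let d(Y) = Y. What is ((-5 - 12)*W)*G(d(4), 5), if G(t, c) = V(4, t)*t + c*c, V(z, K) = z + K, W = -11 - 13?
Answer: 23256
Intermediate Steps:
W = -24
V(z, K) = K + z
G(t, c) = c² + t*(4 + t) (G(t, c) = (t + 4)*t + c*c = (4 + t)*t + c² = t*(4 + t) + c² = c² + t*(4 + t))
((-5 - 12)*W)*G(d(4), 5) = ((-5 - 12)*(-24))*(5² + 4*(4 + 4)) = (-17*(-24))*(25 + 4*8) = 408*(25 + 32) = 408*57 = 23256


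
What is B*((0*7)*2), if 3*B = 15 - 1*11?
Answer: 0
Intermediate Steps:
B = 4/3 (B = (15 - 1*11)/3 = (15 - 11)/3 = (⅓)*4 = 4/3 ≈ 1.3333)
B*((0*7)*2) = 4*((0*7)*2)/3 = 4*(0*2)/3 = (4/3)*0 = 0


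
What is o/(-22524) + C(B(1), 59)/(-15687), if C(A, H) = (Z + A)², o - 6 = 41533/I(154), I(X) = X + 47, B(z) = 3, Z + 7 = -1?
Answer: -87069977/7891125732 ≈ -0.011034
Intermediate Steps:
Z = -8 (Z = -7 - 1 = -8)
I(X) = 47 + X
o = 42739/201 (o = 6 + 41533/(47 + 154) = 6 + 41533/201 = 42739/201 ≈ 212.63)
C(A, H) = (-8 + A)²
o/(-22524) + C(B(1), 59)/(-15687) = (42739/201)/(-22524) + (-8 + 3)²/(-15687) = (42739/201)*(-1/22524) + (-5)²*(-1/15687) = -42739/4527324 + 25*(-1/15687) = -42739/4527324 - 25/15687 = -87069977/7891125732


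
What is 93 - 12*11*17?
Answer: -2151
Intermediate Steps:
93 - 12*11*17 = 93 - 132*17 = 93 - 2244 = -2151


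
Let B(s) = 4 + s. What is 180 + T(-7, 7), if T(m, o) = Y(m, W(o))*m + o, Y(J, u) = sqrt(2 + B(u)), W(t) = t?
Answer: 187 - 7*sqrt(13) ≈ 161.76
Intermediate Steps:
Y(J, u) = sqrt(6 + u) (Y(J, u) = sqrt(2 + (4 + u)) = sqrt(6 + u))
T(m, o) = o + m*sqrt(6 + o) (T(m, o) = sqrt(6 + o)*m + o = m*sqrt(6 + o) + o = o + m*sqrt(6 + o))
180 + T(-7, 7) = 180 + (7 - 7*sqrt(6 + 7)) = 180 + (7 - 7*sqrt(13)) = 187 - 7*sqrt(13)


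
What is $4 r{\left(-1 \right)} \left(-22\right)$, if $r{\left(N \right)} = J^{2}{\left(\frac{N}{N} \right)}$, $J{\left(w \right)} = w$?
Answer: $-88$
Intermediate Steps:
$r{\left(N \right)} = 1$ ($r{\left(N \right)} = \left(\frac{N}{N}\right)^{2} = 1^{2} = 1$)
$4 r{\left(-1 \right)} \left(-22\right) = 4 \cdot 1 \left(-22\right) = 4 \left(-22\right) = -88$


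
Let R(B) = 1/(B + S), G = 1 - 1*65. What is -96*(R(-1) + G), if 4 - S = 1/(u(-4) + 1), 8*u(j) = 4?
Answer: 42720/7 ≈ 6102.9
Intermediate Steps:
u(j) = ½ (u(j) = (⅛)*4 = ½)
S = 10/3 (S = 4 - 1/(½ + 1) = 4 - 1/3/2 = 4 - 1*⅔ = 4 - ⅔ = 10/3 ≈ 3.3333)
G = -64 (G = 1 - 65 = -64)
R(B) = 1/(10/3 + B) (R(B) = 1/(B + 10/3) = 1/(10/3 + B))
-96*(R(-1) + G) = -96*(3/(10 + 3*(-1)) - 64) = -96*(3/(10 - 3) - 64) = -96*(3/7 - 64) = -96*(-445/7) = 42720/7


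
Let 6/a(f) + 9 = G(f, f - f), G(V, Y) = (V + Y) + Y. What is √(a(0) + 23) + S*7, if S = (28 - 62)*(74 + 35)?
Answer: -25942 + √201/3 ≈ -25937.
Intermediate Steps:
S = -3706 (S = -34*109 = -3706)
G(V, Y) = V + 2*Y
a(f) = 6/(-9 + f) (a(f) = 6/(-9 + (f + 2*(f - f))) = 6/(-9 + (f + 2*0)) = 6/(-9 + (f + 0)) = 6/(-9 + f))
√(a(0) + 23) + S*7 = √(6/(-9 + 0) + 23) - 3706*7 = √(6/(-9) + 23) - 25942 = √(6*(-⅑) + 23) - 25942 = √(-⅔ + 23) - 25942 = √(67/3) - 25942 = √201/3 - 25942 = -25942 + √201/3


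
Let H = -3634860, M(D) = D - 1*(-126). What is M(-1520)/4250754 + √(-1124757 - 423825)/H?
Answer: -697/2125377 - I*√1548582/3634860 ≈ -0.00032794 - 0.00034236*I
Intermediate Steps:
M(D) = 126 + D (M(D) = D + 126 = 126 + D)
M(-1520)/4250754 + √(-1124757 - 423825)/H = (126 - 1520)/4250754 + √(-1124757 - 423825)/(-3634860) = -1394*1/4250754 + √(-1548582)*(-1/3634860) = -697/2125377 + (I*√1548582)*(-1/3634860) = -697/2125377 - I*√1548582/3634860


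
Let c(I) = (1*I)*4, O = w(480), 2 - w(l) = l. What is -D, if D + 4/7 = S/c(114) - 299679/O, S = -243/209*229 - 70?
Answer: -99753441911/159443592 ≈ -625.63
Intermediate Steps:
w(l) = 2 - l
O = -478 (O = 2 - 1*480 = 2 - 480 = -478)
S = -70277/209 (S = -243*1/209*229 - 70 = -243/209*229 - 70 = -55647/209 - 70 = -70277/209 ≈ -336.25)
c(I) = 4*I (c(I) = I*4 = 4*I)
D = 99753441911/159443592 (D = -4/7 + (-70277/(209*(4*114)) - 299679/(-478)) = -4/7 + (-70277/209/456 - 299679*(-1/478)) = -4/7 + (-70277/209*1/456 + 299679/478) = -4/7 + (-70277/95304 + 299679/478) = -4/7 + 14263507505/22777656 = 99753441911/159443592 ≈ 625.63)
-D = -1*99753441911/159443592 = -99753441911/159443592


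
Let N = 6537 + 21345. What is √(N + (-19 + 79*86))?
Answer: √34657 ≈ 186.16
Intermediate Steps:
N = 27882
√(N + (-19 + 79*86)) = √(27882 + (-19 + 79*86)) = √(27882 + (-19 + 6794)) = √(27882 + 6775) = √34657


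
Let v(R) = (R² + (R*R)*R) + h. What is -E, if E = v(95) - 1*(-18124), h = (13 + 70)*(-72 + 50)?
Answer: -882698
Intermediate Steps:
h = -1826 (h = 83*(-22) = -1826)
v(R) = -1826 + R² + R³ (v(R) = (R² + (R*R)*R) - 1826 = (R² + R²*R) - 1826 = (R² + R³) - 1826 = -1826 + R² + R³)
E = 882698 (E = (-1826 + 95² + 95³) - 1*(-18124) = (-1826 + 9025 + 857375) + 18124 = 864574 + 18124 = 882698)
-E = -1*882698 = -882698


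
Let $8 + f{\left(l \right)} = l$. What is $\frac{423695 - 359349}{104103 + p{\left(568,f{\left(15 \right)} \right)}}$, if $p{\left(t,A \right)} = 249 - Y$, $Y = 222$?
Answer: $\frac{32173}{52065} \approx 0.61794$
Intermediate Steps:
$f{\left(l \right)} = -8 + l$
$p{\left(t,A \right)} = 27$ ($p{\left(t,A \right)} = 249 - 222 = 27$)
$\frac{423695 - 359349}{104103 + p{\left(568,f{\left(15 \right)} \right)}} = \frac{423695 - 359349}{104103 + 27} = \frac{64346}{104130} = 64346 \cdot \frac{1}{104130} = \frac{32173}{52065}$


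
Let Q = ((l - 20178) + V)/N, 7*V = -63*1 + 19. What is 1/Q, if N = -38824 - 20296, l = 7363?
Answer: 413840/89749 ≈ 4.6111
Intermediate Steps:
V = -44/7 (V = (-63*1 + 19)/7 = (-63 + 19)/7 = (⅐)*(-44) = -44/7 ≈ -6.2857)
N = -59120
Q = 89749/413840 (Q = ((7363 - 20178) - 44/7)/(-59120) = (-12815 - 44/7)*(-1/59120) = -89749/7*(-1/59120) = 89749/413840 ≈ 0.21687)
1/Q = 1/(89749/413840) = 413840/89749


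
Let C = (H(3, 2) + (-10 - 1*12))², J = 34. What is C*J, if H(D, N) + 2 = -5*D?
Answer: 51714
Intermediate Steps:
H(D, N) = -2 - 5*D
C = 1521 (C = ((-2 - 5*3) + (-10 - 1*12))² = ((-2 - 15) + (-10 - 12))² = (-17 - 22)² = (-39)² = 1521)
C*J = 1521*34 = 51714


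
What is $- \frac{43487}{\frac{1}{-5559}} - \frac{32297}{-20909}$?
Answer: $\frac{5054630200094}{20909} \approx 2.4174 \cdot 10^{8}$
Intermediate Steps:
$- \frac{43487}{\frac{1}{-5559}} - \frac{32297}{-20909} = - \frac{43487}{- \frac{1}{5559}} - - \frac{32297}{20909} = \left(-43487\right) \left(-5559\right) + \frac{32297}{20909} = 241744233 + \frac{32297}{20909} = \frac{5054630200094}{20909}$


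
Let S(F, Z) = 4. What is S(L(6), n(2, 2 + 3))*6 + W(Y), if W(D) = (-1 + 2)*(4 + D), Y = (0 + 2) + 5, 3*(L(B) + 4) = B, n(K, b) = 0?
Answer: 35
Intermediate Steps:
L(B) = -4 + B/3
Y = 7 (Y = 2 + 5 = 7)
W(D) = 4 + D (W(D) = 1*(4 + D) = 4 + D)
S(L(6), n(2, 2 + 3))*6 + W(Y) = 4*6 + (4 + 7) = 24 + 11 = 35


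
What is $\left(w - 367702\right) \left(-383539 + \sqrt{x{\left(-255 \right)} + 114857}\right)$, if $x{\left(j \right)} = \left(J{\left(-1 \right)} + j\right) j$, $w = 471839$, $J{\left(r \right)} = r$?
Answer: $-39940600843 + 104137 \sqrt{180137} \approx -3.9896 \cdot 10^{10}$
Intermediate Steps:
$x{\left(j \right)} = j \left(-1 + j\right)$ ($x{\left(j \right)} = \left(-1 + j\right) j = j \left(-1 + j\right)$)
$\left(w - 367702\right) \left(-383539 + \sqrt{x{\left(-255 \right)} + 114857}\right) = \left(471839 - 367702\right) \left(-383539 + \sqrt{- 255 \left(-1 - 255\right) + 114857}\right) = \left(471839 - 367702\right) \left(-383539 + \sqrt{\left(-255\right) \left(-256\right) + 114857}\right) = \left(471839 - 367702\right) \left(-383539 + \sqrt{65280 + 114857}\right) = 104137 \left(-383539 + \sqrt{180137}\right) = -39940600843 + 104137 \sqrt{180137}$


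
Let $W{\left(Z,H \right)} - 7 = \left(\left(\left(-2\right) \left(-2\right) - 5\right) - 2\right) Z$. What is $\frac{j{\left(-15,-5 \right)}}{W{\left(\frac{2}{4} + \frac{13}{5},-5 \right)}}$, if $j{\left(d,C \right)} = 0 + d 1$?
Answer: $\frac{150}{23} \approx 6.5217$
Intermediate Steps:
$W{\left(Z,H \right)} = 7 - 3 Z$ ($W{\left(Z,H \right)} = 7 + \left(\left(\left(-2\right) \left(-2\right) - 5\right) - 2\right) Z = 7 + \left(\left(4 - 5\right) - 2\right) Z = 7 + \left(-1 - 2\right) Z = 7 - 3 Z$)
$j{\left(d,C \right)} = d$ ($j{\left(d,C \right)} = 0 + d = d$)
$\frac{j{\left(-15,-5 \right)}}{W{\left(\frac{2}{4} + \frac{13}{5},-5 \right)}} = - \frac{15}{7 - 3 \left(\frac{2}{4} + \frac{13}{5}\right)} = - \frac{15}{7 - 3 \left(2 \cdot \frac{1}{4} + 13 \cdot \frac{1}{5}\right)} = - \frac{15}{7 - 3 \left(\frac{1}{2} + \frac{13}{5}\right)} = - \frac{15}{7 - \frac{93}{10}} = - \frac{15}{- \frac{23}{10}} = \left(-15\right) \left(- \frac{10}{23}\right) = \frac{150}{23}$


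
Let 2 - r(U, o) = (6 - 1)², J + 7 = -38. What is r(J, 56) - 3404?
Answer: -3427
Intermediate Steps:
J = -45 (J = -7 - 38 = -45)
r(U, o) = -23 (r(U, o) = 2 - (6 - 1)² = 2 - 1*5² = 2 - 1*25 = 2 - 25 = -23)
r(J, 56) - 3404 = -23 - 3404 = -3427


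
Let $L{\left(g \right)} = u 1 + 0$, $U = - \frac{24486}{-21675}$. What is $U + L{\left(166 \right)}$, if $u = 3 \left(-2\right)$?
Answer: $- \frac{35188}{7225} \approx -4.8703$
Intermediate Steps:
$u = -6$
$U = \frac{8162}{7225}$ ($U = \left(-24486\right) \left(- \frac{1}{21675}\right) = \frac{8162}{7225} \approx 1.1297$)
$L{\left(g \right)} = -6$ ($L{\left(g \right)} = \left(-6\right) 1 + 0 = -6 + 0 = -6$)
$U + L{\left(166 \right)} = \frac{8162}{7225} - 6 = - \frac{35188}{7225}$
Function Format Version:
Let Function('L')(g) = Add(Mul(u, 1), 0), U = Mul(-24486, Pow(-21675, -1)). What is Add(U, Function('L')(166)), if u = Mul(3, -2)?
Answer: Rational(-35188, 7225) ≈ -4.8703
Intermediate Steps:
u = -6
U = Rational(8162, 7225) (U = Mul(-24486, Rational(-1, 21675)) = Rational(8162, 7225) ≈ 1.1297)
Function('L')(g) = -6 (Function('L')(g) = Add(Mul(-6, 1), 0) = Add(-6, 0) = -6)
Add(U, Function('L')(166)) = Add(Rational(8162, 7225), -6) = Rational(-35188, 7225)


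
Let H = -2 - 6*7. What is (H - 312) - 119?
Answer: -475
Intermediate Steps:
H = -44 (H = -2 - 42 = -44)
(H - 312) - 119 = (-44 - 312) - 119 = -356 - 119 = -475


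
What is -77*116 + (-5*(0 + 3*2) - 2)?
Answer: -8964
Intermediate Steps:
-77*116 + (-5*(0 + 3*2) - 2) = -8932 + (-5*(0 + 6) - 2) = -8932 + (-5*6 - 2) = -8932 + (-30 - 2) = -8932 - 32 = -8964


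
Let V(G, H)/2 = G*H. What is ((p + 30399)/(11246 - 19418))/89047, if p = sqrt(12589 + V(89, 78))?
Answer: -10133/242564028 - sqrt(26473)/727692084 ≈ -4.1998e-5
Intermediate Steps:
V(G, H) = 2*G*H (V(G, H) = 2*(G*H) = 2*G*H)
p = sqrt(26473) (p = sqrt(12589 + 2*89*78) = sqrt(12589 + 13884) = sqrt(26473) ≈ 162.71)
((p + 30399)/(11246 - 19418))/89047 = ((sqrt(26473) + 30399)/(11246 - 19418))/89047 = ((30399 + sqrt(26473))/(-8172))*(1/89047) = ((30399 + sqrt(26473))*(-1/8172))*(1/89047) = (-10133/2724 - sqrt(26473)/8172)*(1/89047) = -10133/242564028 - sqrt(26473)/727692084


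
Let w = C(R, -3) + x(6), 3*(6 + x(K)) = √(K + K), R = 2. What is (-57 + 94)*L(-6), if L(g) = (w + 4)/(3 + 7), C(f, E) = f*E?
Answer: -148/5 + 37*√3/15 ≈ -25.328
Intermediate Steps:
x(K) = -6 + √2*√K/3 (x(K) = -6 + √(K + K)/3 = -6 + √(2*K)/3 = -6 + (√2*√K)/3 = -6 + √2*√K/3)
C(f, E) = E*f
w = -12 + 2*√3/3 (w = -3*2 + (-6 + √2*√6/3) = -6 + (-6 + 2*√3/3) = -12 + 2*√3/3 ≈ -10.845)
L(g) = -⅘ + √3/15 (L(g) = ((-12 + 2*√3/3) + 4)/(3 + 7) = (-8 + 2*√3/3)/10 = (-8 + 2*√3/3)*(⅒) = -⅘ + √3/15)
(-57 + 94)*L(-6) = (-57 + 94)*(-⅘ + √3/15) = 37*(-⅘ + √3/15) = -148/5 + 37*√3/15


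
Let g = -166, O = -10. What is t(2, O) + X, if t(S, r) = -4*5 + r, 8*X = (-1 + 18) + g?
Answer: -389/8 ≈ -48.625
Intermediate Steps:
X = -149/8 (X = ((-1 + 18) - 166)/8 = (17 - 166)/8 = (1/8)*(-149) = -149/8 ≈ -18.625)
t(S, r) = -20 + r
t(2, O) + X = (-20 - 10) - 149/8 = -30 - 149/8 = -389/8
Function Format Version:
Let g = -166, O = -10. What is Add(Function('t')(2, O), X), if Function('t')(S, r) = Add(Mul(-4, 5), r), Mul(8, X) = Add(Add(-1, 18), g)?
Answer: Rational(-389, 8) ≈ -48.625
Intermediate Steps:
X = Rational(-149, 8) (X = Mul(Rational(1, 8), Add(Add(-1, 18), -166)) = Mul(Rational(1, 8), Add(17, -166)) = Mul(Rational(1, 8), -149) = Rational(-149, 8) ≈ -18.625)
Function('t')(S, r) = Add(-20, r)
Add(Function('t')(2, O), X) = Add(Add(-20, -10), Rational(-149, 8)) = Add(-30, Rational(-149, 8)) = Rational(-389, 8)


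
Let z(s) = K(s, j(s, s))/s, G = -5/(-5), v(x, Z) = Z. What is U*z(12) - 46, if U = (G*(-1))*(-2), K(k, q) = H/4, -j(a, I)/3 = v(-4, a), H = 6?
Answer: -183/4 ≈ -45.750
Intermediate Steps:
j(a, I) = -3*a
G = 1 (G = -5*(-⅕) = 1)
K(k, q) = 3/2 (K(k, q) = 6/4 = 6*(¼) = 3/2)
z(s) = 3/(2*s)
U = 2 (U = (1*(-1))*(-2) = -1*(-2) = 2)
U*z(12) - 46 = 2*((3/2)/12) - 46 = 2*((3/2)*(1/12)) - 46 = 2*(⅛) - 46 = ¼ - 46 = -183/4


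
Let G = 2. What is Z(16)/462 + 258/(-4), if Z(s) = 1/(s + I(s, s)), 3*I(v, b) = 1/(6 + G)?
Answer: -3824197/59290 ≈ -64.500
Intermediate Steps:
I(v, b) = 1/24 (I(v, b) = 1/(3*(6 + 2)) = (⅓)/8 = (⅓)*(⅛) = 1/24)
Z(s) = 1/(1/24 + s) (Z(s) = 1/(s + 1/24) = 1/(1/24 + s))
Z(16)/462 + 258/(-4) = (24/(1 + 24*16))/462 + 258/(-4) = (24/(1 + 384))*(1/462) + 258*(-¼) = (24/385)*(1/462) - 129/2 = 4/29645 - 129/2 = -3824197/59290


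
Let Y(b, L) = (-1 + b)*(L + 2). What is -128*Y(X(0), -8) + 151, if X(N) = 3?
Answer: 1687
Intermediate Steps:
Y(b, L) = (-1 + b)*(2 + L)
-128*Y(X(0), -8) + 151 = -128*(-2 - 1*(-8) + 2*3 - 8*3) + 151 = -128*(-2 + 8 + 6 - 24) + 151 = -128*(-12) + 151 = 1536 + 151 = 1687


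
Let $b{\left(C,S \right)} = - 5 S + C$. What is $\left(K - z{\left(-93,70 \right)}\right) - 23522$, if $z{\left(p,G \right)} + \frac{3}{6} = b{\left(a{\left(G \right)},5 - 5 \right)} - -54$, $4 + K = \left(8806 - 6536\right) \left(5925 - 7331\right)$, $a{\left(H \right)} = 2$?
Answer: $- \frac{6430403}{2} \approx -3.2152 \cdot 10^{6}$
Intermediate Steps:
$b{\left(C,S \right)} = C - 5 S$
$K = -3191624$ ($K = -4 + \left(8806 - 6536\right) \left(5925 - 7331\right) = -4 + 2270 \left(-1406\right) = -4 - 3191620 = -3191624$)
$z{\left(p,G \right)} = \frac{111}{2}$ ($z{\left(p,G \right)} = - \frac{1}{2} + \left(\left(2 - 5 \left(5 - 5\right)\right) - -54\right) = - \frac{1}{2} + \left(\left(2 - 0\right) + 54\right) = - \frac{1}{2} + \left(\left(2 + 0\right) + 54\right) = - \frac{1}{2} + \left(2 + 54\right) = - \frac{1}{2} + 56 = \frac{111}{2}$)
$\left(K - z{\left(-93,70 \right)}\right) - 23522 = \left(-3191624 - \frac{111}{2}\right) - 23522 = - \frac{6383359}{2} - 23522 = - \frac{6430403}{2}$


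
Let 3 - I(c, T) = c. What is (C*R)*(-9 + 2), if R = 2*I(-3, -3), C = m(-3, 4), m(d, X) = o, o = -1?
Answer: 84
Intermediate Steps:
m(d, X) = -1
C = -1
I(c, T) = 3 - c
R = 12 (R = 2*(3 - 1*(-3)) = 2*(3 + 3) = 2*6 = 12)
(C*R)*(-9 + 2) = (-1*12)*(-9 + 2) = -12*(-7) = 84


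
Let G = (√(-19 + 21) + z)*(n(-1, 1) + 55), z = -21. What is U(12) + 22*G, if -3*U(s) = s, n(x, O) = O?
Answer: -25876 + 1232*√2 ≈ -24134.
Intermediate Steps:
U(s) = -s/3
G = -1176 + 56*√2 (G = (√(-19 + 21) - 21)*(1 + 55) = (√2 - 21)*56 = (-21 + √2)*56 = -1176 + 56*√2 ≈ -1096.8)
U(12) + 22*G = -⅓*12 + 22*(-1176 + 56*√2) = -4 + (-25872 + 1232*√2) = -25876 + 1232*√2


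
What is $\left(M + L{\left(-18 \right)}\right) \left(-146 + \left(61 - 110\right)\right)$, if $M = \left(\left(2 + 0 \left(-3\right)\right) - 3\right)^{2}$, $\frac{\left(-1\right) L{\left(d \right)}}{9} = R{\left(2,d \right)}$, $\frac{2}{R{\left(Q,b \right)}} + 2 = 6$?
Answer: $\frac{1365}{2} \approx 682.5$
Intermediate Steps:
$R{\left(Q,b \right)} = \frac{1}{2}$ ($R{\left(Q,b \right)} = \frac{2}{-2 + 6} = \frac{2}{4} = 2 \cdot \frac{1}{4} = \frac{1}{2}$)
$L{\left(d \right)} = - \frac{9}{2}$ ($L{\left(d \right)} = \left(-9\right) \frac{1}{2} = - \frac{9}{2}$)
$M = 1$ ($M = \left(\left(2 + 0\right) - 3\right)^{2} = \left(2 - 3\right)^{2} = \left(-1\right)^{2} = 1$)
$\left(M + L{\left(-18 \right)}\right) \left(-146 + \left(61 - 110\right)\right) = \left(1 - \frac{9}{2}\right) \left(-146 + \left(61 - 110\right)\right) = - \frac{7 \left(-146 + \left(61 - 110\right)\right)}{2} = - \frac{7 \left(-146 - 49\right)}{2} = \left(- \frac{7}{2}\right) \left(-195\right) = \frac{1365}{2}$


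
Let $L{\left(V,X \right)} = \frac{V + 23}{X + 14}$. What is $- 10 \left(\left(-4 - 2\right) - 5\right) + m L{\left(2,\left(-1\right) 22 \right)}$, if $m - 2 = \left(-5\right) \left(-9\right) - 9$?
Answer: $- \frac{35}{4} \approx -8.75$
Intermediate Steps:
$L{\left(V,X \right)} = \frac{23 + V}{14 + X}$
$m = 38$ ($m = 2 - -36 = 2 + \left(45 - 9\right) = 2 + 36 = 38$)
$- 10 \left(\left(-4 - 2\right) - 5\right) + m L{\left(2,\left(-1\right) 22 \right)} = - 10 \left(\left(-4 - 2\right) - 5\right) + 38 \frac{23 + 2}{14 - 22} = - 10 \left(\left(-4 - 2\right) - 5\right) + 38 \frac{1}{14 - 22} \cdot 25 = - 10 \left(-6 - 5\right) + 38 \frac{1}{-8} \cdot 25 = \left(-10\right) \left(-11\right) + 38 \left(\left(- \frac{1}{8}\right) 25\right) = 110 + 38 \left(- \frac{25}{8}\right) = 110 - \frac{475}{4} = - \frac{35}{4}$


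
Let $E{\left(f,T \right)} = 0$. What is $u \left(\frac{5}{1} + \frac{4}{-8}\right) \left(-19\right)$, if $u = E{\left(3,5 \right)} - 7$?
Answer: $\frac{1197}{2} \approx 598.5$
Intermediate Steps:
$u = -7$ ($u = 0 - 7 = -7$)
$u \left(\frac{5}{1} + \frac{4}{-8}\right) \left(-19\right) = - 7 \left(\frac{5}{1} + \frac{4}{-8}\right) \left(-19\right) = - 7 \left(5 \cdot 1 + 4 \left(- \frac{1}{8}\right)\right) \left(-19\right) = - 7 \left(5 - \frac{1}{2}\right) \left(-19\right) = \left(-7\right) \frac{9}{2} \left(-19\right) = \left(- \frac{63}{2}\right) \left(-19\right) = \frac{1197}{2}$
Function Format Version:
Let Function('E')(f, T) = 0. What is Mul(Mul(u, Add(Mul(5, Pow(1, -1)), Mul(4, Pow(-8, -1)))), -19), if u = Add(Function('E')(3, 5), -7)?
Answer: Rational(1197, 2) ≈ 598.50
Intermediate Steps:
u = -7 (u = Add(0, -7) = -7)
Mul(Mul(u, Add(Mul(5, Pow(1, -1)), Mul(4, Pow(-8, -1)))), -19) = Mul(Mul(-7, Add(Mul(5, Pow(1, -1)), Mul(4, Pow(-8, -1)))), -19) = Mul(Mul(-7, Add(Mul(5, 1), Mul(4, Rational(-1, 8)))), -19) = Mul(Mul(-7, Add(5, Rational(-1, 2))), -19) = Mul(Mul(-7, Rational(9, 2)), -19) = Mul(Rational(-63, 2), -19) = Rational(1197, 2)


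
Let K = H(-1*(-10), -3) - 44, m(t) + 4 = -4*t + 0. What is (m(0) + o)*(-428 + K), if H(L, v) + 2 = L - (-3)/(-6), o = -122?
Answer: 58527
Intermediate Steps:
m(t) = -4 - 4*t (m(t) = -4 + (-4*t + 0) = -4 - 4*t)
H(L, v) = -5/2 + L (H(L, v) = -2 + (L - (-3)/(-6)) = -2 + (L - (-3)*(-1)/6) = -2 + (L - 1*1/2) = -2 + (L - 1/2) = -2 + (-1/2 + L) = -5/2 + L)
K = -73/2 (K = (-5/2 - 1*(-10)) - 44 = (-5/2 + 10) - 44 = 15/2 - 44 = -73/2 ≈ -36.500)
(m(0) + o)*(-428 + K) = ((-4 - 4*0) - 122)*(-428 - 73/2) = ((-4 + 0) - 122)*(-929/2) = (-4 - 122)*(-929/2) = -126*(-929/2) = 58527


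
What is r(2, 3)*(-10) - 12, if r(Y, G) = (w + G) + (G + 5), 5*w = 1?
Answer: -124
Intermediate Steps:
w = ⅕ (w = (⅕)*1 = ⅕ ≈ 0.20000)
r(Y, G) = 26/5 + 2*G (r(Y, G) = (⅕ + G) + (G + 5) = (⅕ + G) + (5 + G) = 26/5 + 2*G)
r(2, 3)*(-10) - 12 = (26/5 + 2*3)*(-10) - 12 = (26/5 + 6)*(-10) - 12 = (56/5)*(-10) - 12 = -112 - 12 = -124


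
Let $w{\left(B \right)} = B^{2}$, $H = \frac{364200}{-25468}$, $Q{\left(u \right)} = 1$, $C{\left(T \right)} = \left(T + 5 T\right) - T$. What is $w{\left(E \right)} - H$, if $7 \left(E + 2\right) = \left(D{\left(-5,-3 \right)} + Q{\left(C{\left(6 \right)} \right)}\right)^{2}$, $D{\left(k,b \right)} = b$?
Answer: $\frac{5098150}{311983} \approx 16.341$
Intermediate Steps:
$C{\left(T \right)} = 5 T$ ($C{\left(T \right)} = 6 T - T = 5 T$)
$E = - \frac{10}{7}$ ($E = -2 + \frac{\left(-3 + 1\right)^{2}}{7} = -2 + \frac{\left(-2\right)^{2}}{7} = -2 + \frac{1}{7} \cdot 4 = -2 + \frac{4}{7} = - \frac{10}{7} \approx -1.4286$)
$H = - \frac{91050}{6367}$ ($H = 364200 \left(- \frac{1}{25468}\right) = - \frac{91050}{6367} \approx -14.3$)
$w{\left(E \right)} - H = \left(- \frac{10}{7}\right)^{2} - - \frac{91050}{6367} = \frac{100}{49} + \frac{91050}{6367} = \frac{5098150}{311983}$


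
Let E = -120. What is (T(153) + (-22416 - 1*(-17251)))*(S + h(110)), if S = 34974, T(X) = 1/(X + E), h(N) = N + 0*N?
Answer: -5979857296/33 ≈ -1.8121e+8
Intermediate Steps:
h(N) = N (h(N) = N + 0 = N)
T(X) = 1/(-120 + X) (T(X) = 1/(X - 120) = 1/(-120 + X))
(T(153) + (-22416 - 1*(-17251)))*(S + h(110)) = (1/(-120 + 153) + (-22416 - 1*(-17251)))*(34974 + 110) = (1/33 + (-22416 + 17251))*35084 = (1/33 - 5165)*35084 = -170444/33*35084 = -5979857296/33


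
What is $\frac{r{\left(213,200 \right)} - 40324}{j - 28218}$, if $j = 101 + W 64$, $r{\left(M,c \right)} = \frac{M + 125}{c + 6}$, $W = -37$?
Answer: $\frac{4153203}{3139955} \approx 1.3227$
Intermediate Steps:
$r{\left(M,c \right)} = \frac{125 + M}{6 + c}$
$j = -2267$ ($j = 101 - 2368 = -2267$)
$\frac{r{\left(213,200 \right)} - 40324}{j - 28218} = \frac{\frac{125 + 213}{6 + 200} - 40324}{-2267 - 28218} = \frac{\frac{1}{206} \cdot 338 - 40324}{-2267 - 28218} = \frac{\frac{1}{206} \cdot 338 - 40324}{-30485} = \left(\frac{169}{103} - 40324\right) \left(- \frac{1}{30485}\right) = \left(- \frac{4153203}{103}\right) \left(- \frac{1}{30485}\right) = \frac{4153203}{3139955}$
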